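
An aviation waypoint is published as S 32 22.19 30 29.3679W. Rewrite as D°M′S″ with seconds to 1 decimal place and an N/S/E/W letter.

32°22′11.4″ S, 30°29′22.1″ W

φ: 22.19000′ → 22′ and 0.19000 × 60 = 11.400″
Longitude: 29.36790′ → 29′ and 0.36790 × 60 = 22.074″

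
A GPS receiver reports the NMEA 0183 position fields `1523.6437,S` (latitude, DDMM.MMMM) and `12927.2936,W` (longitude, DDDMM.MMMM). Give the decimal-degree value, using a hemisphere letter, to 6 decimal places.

15.394062° S, 129.454893° W

Latitude: degrees = first 2 digits = 15, minutes = 23.6437; 15 + 23.6437/60 = 15.3940617
Lon: split at 3 digits → 129° and 27.2936′; 129 + 27.2936/60 = 129.4548933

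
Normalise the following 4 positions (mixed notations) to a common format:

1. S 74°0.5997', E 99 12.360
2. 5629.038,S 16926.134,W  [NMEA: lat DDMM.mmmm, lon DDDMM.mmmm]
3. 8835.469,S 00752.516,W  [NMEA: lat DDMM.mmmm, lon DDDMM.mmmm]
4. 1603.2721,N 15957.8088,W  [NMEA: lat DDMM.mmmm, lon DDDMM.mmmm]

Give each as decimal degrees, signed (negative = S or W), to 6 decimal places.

1. -74.009995, 99.206000
2. -56.483967, -169.435567
3. -88.591150, -7.875267
4. 16.054535, -159.963480

Point 1:
  Latitude: 0.5997′ = 0.009995°; total 74.0099950
  S → negative
  λ: 12.36′ = 0.206000°; total 99.2060000
  E → positive
Point 2:
  φ: degrees = first 2 digits = 56, minutes = 29.038; 56 + 29.038/60 = 56.4839667
  hemisphere S, so the sign is −
  Longitude: degrees = first 3 digits = 169, minutes = 26.134; 169 + 26.134/60 = 169.4355667
  hemisphere W, so the sign is −
Point 3:
  Lat: degrees = first 2 digits = 88, minutes = 35.469; 88 + 35.469/60 = 88.5911500
  S → negative
  λ: split at 3 digits → 007° and 52.516′; 7 + 52.516/60 = 7.8752667
  W ⇒ negate
Point 4:
  Lat: degrees = first 2 digits = 16, minutes = 3.2721; 16 + 3.2721/60 = 16.0545350
  N → positive
  Longitude: degrees = first 3 digits = 159, minutes = 57.8088; 159 + 57.8088/60 = 159.9634800
  hemisphere W, so the sign is −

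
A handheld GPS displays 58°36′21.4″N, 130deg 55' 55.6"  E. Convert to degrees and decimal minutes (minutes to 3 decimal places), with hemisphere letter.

58° 36.357′ N, 130° 55.927′ E

φ: 36 + 21.4/60 = 36.35667′
λ: seconds/60 = 0.92667; minutes = 55 + 0.92667 = 55.92667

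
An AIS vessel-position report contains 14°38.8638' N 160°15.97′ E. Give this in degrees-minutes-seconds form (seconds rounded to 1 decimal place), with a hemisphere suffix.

Latitude: 38.86380′ → 38′ and 0.86380 × 60 = 51.828″
Longitude: 15.97000′ → 15′ and 0.97000 × 60 = 58.200″

14°38′51.8″ N, 160°15′58.2″ E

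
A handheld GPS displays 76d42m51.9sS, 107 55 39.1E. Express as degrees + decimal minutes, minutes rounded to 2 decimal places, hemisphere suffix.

76° 42.87′ S, 107° 55.65′ E

Lat: 42 + 51.9/60 = 42.8650′
Longitude: 55 + 39.1/60 = 55.6517′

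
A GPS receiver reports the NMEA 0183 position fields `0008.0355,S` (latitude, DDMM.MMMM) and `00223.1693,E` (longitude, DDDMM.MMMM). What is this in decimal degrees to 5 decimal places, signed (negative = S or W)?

Latitude: degrees = first 2 digits = 0, minutes = 8.0355; 0 + 8.0355/60 = 0.133925
hemisphere S, so the sign is −
λ: split at 3 digits → 002° and 23.1693′; 2 + 23.1693/60 = 2.386155
E ⇒ keep positive

-0.13393, 2.38616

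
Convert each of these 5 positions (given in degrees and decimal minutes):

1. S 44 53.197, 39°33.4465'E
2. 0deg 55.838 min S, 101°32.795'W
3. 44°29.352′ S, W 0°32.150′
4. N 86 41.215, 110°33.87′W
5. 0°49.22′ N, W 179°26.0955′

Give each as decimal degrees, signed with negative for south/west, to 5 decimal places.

Point 1:
  Lat: 53.197′ = 0.886617°; total 44.886617
  S ⇒ negate
  Lon: 39 + 33.4465/60 = 39.557442
  E → positive
Point 2:
  Latitude: 0 + 55.838/60 = 0.930633
  S → negative
  λ: 32.795′ = 0.546583°; total 101.546583
  W ⇒ negate
Point 3:
  φ: 29.352′ = 0.489200°; total 44.489200
  S ⇒ negate
  Longitude: 32.15′ = 0.535833°; total 0.535833
  W ⇒ negate
Point 4:
  φ: 41.215′ = 0.686917°; total 86.686917
  N ⇒ keep positive
  Longitude: 33.87′ = 0.564500°; total 110.564500
  hemisphere W, so the sign is −
Point 5:
  Lat: 49.22′ = 0.820333°; total 0.820333
  N ⇒ keep positive
  Lon: 179 + 26.0955/60 = 179.434925
  W → negative

1. -44.88662, 39.55744
2. -0.93063, -101.54658
3. -44.48920, -0.53583
4. 86.68692, -110.56450
5. 0.82033, -179.43493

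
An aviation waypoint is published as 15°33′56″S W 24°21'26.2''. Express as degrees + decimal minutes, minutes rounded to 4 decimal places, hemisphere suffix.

15° 33.9333′ S, 24° 21.4367′ W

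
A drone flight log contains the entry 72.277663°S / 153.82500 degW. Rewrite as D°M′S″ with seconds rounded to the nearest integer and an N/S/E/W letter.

72°16′40″ S, 153°49′30″ W

φ: 0.277663° → 16.65978′; 0.65978 × 60 = 39.59″
Lon: 0.825000 × 60 = 49.50000′ → 49′, remainder × 60 = 30.00″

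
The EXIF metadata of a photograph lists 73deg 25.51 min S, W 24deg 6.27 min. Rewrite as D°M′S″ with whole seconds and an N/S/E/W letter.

Lat: 25.51000′ → 25′ and 0.51000 × 60 = 30.60″
Longitude: 6.27000′ → 6′ and 0.27000 × 60 = 16.20″

73°25′31″ S, 24°06′16″ W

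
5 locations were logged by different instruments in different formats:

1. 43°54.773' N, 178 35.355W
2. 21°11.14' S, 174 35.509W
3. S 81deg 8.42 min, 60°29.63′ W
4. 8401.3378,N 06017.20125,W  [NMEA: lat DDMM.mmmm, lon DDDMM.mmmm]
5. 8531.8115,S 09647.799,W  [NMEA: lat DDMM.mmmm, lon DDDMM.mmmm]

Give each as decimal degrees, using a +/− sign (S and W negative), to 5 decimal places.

Point 1:
  φ: 43 + 54.773/60 = 43.912883
  N ⇒ keep positive
  λ: 178 + 35.355/60 = 178.589250
  W → negative
Point 2:
  φ: 21 + 11.14/60 = 21.185667
  hemisphere S, so the sign is −
  Lon: 174 + 35.509/60 = 174.591817
  hemisphere W, so the sign is −
Point 3:
  φ: 81 + 8.42/60 = 81.140333
  S → negative
  λ: 29.63′ = 0.493833°; total 60.493833
  W → negative
Point 4:
  Lat: split at 2 digits → 84° and 1.3378′; 84 + 1.3378/60 = 84.022297
  N → positive
  Longitude: split at 3 digits → 060° and 17.20125′; 60 + 17.20125/60 = 60.286688
  W → negative
Point 5:
  Lat: degrees = first 2 digits = 85, minutes = 31.8115; 85 + 31.8115/60 = 85.530192
  S → negative
  λ: split at 3 digits → 096° and 47.799′; 96 + 47.799/60 = 96.796650
  hemisphere W, so the sign is −

1. 43.91288, -178.58925
2. -21.18567, -174.59182
3. -81.14033, -60.49383
4. 84.02230, -60.28669
5. -85.53019, -96.79665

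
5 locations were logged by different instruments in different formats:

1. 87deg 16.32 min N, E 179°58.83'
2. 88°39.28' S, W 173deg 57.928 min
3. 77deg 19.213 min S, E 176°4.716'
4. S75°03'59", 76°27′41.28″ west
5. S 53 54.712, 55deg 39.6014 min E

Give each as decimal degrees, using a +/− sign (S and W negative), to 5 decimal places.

1. 87.27200, 179.98050
2. -88.65467, -173.96547
3. -77.32022, 176.07860
4. -75.06639, -76.46147
5. -53.91187, 55.66002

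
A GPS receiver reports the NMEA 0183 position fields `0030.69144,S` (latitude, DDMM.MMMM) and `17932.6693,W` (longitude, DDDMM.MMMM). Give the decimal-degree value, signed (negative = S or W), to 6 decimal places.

-0.511524, -179.544488

Latitude: degrees = first 2 digits = 0, minutes = 30.69144; 0 + 30.69144/60 = 0.5115240
hemisphere S, so the sign is −
Lon: degrees = first 3 digits = 179, minutes = 32.6693; 179 + 32.6693/60 = 179.5444883
W ⇒ negate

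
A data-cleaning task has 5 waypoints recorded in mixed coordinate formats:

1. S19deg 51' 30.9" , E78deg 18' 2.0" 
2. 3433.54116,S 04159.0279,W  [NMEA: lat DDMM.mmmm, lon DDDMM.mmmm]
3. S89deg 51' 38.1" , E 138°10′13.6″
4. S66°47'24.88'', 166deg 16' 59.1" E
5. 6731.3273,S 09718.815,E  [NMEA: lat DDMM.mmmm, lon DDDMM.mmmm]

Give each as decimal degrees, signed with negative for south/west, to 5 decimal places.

Point 1:
  Lat: 19° + 51/60 + 30.9/3600 = 19 + 0.850000 + 0.008583 = 19.858583
  S → negative
  Lon: 78 + 18/60 + 2/3600 = 78.300556
  E ⇒ keep positive
Point 2:
  Lat: degrees = first 2 digits = 34, minutes = 33.54116; 34 + 33.54116/60 = 34.559019
  S → negative
  Lon: degrees = first 3 digits = 41, minutes = 59.0279; 41 + 59.0279/60 = 41.983798
  hemisphere W, so the sign is −
Point 3:
  φ: 89 + 51/60 + 38.1/3600 = 89.860583
  S ⇒ negate
  Longitude: 138 + 10/60 + 13.6/3600 = 138.170444
  E ⇒ keep positive
Point 4:
  Latitude: 47′ + 24.88″ = 47.41467′; 66 + 47.41467/60 = 66.790244
  S → negative
  Lon: 166° + 16/60 + 59.1/3600 = 166 + 0.266667 + 0.016417 = 166.283083
  E ⇒ keep positive
Point 5:
  Latitude: degrees = first 2 digits = 67, minutes = 31.3273; 67 + 31.3273/60 = 67.522122
  hemisphere S, so the sign is −
  Lon: split at 3 digits → 097° and 18.815′; 97 + 18.815/60 = 97.313583
  E ⇒ keep positive

1. -19.85858, 78.30056
2. -34.55902, -41.98380
3. -89.86058, 138.17044
4. -66.79024, 166.28308
5. -67.52212, 97.31358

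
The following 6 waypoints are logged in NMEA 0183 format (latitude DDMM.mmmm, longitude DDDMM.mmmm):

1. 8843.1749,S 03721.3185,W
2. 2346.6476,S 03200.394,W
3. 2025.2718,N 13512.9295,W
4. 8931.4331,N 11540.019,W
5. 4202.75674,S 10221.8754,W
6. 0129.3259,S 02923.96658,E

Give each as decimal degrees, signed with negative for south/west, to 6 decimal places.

Point 1:
  φ: split at 2 digits → 88° and 43.1749′; 88 + 43.1749/60 = 88.7195817
  hemisphere S, so the sign is −
  Lon: degrees = first 3 digits = 37, minutes = 21.3185; 37 + 21.3185/60 = 37.3553083
  W → negative
Point 2:
  Latitude: split at 2 digits → 23° and 46.6476′; 23 + 46.6476/60 = 23.7774600
  hemisphere S, so the sign is −
  λ: degrees = first 3 digits = 32, minutes = 0.394; 32 + 0.394/60 = 32.0065667
  W ⇒ negate
Point 3:
  Lat: split at 2 digits → 20° and 25.2718′; 20 + 25.2718/60 = 20.4211967
  N → positive
  Longitude: degrees = first 3 digits = 135, minutes = 12.9295; 135 + 12.9295/60 = 135.2154917
  W ⇒ negate
Point 4:
  Lat: degrees = first 2 digits = 89, minutes = 31.4331; 89 + 31.4331/60 = 89.5238850
  N ⇒ keep positive
  λ: degrees = first 3 digits = 115, minutes = 40.019; 115 + 40.019/60 = 115.6669833
  W → negative
Point 5:
  φ: split at 2 digits → 42° and 2.75674′; 42 + 2.75674/60 = 42.0459457
  S ⇒ negate
  λ: split at 3 digits → 102° and 21.8754′; 102 + 21.8754/60 = 102.3645900
  hemisphere W, so the sign is −
Point 6:
  Latitude: degrees = first 2 digits = 1, minutes = 29.3259; 1 + 29.3259/60 = 1.4887650
  S → negative
  λ: degrees = first 3 digits = 29, minutes = 23.96658; 29 + 23.96658/60 = 29.3994430
  E ⇒ keep positive

1. -88.719582, -37.355308
2. -23.777460, -32.006567
3. 20.421197, -135.215492
4. 89.523885, -115.666983
5. -42.045946, -102.364590
6. -1.488765, 29.399443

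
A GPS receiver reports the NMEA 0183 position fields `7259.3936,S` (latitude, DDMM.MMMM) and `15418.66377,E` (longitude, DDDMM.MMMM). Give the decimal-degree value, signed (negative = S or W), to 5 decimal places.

-72.98989, 154.31106

Latitude: split at 2 digits → 72° and 59.3936′; 72 + 59.3936/60 = 72.989893
S ⇒ negate
Lon: split at 3 digits → 154° and 18.66377′; 154 + 18.66377/60 = 154.311063
E → positive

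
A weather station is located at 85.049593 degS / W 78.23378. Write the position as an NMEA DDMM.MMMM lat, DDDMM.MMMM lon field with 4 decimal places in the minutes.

8502.9756,S / 07814.0268,W

Latitude: 85° + 0.049593 × 60 = 85° 2.975580′
λ: 78° + 0.233780 × 60 = 78° 14.026800′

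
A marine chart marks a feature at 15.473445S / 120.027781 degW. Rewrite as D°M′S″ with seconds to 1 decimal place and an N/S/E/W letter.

φ: 0.473445° → 28.40670′; 0.40670 × 60 = 24.402″
Lon: whole degrees 120; 1.66686′ → 1′ and 40.012″

15°28′24.4″ S, 120°01′40.0″ W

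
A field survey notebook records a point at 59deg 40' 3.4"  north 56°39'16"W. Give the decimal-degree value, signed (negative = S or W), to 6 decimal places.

59.667611, -56.654444

Latitude: 59° + 40/60 + 3.4/3600 = 59 + 0.666667 + 0.000944 = 59.6676111
N ⇒ keep positive
Lon: 56° + 39/60 + 16/3600 = 56 + 0.650000 + 0.004444 = 56.6544444
W → negative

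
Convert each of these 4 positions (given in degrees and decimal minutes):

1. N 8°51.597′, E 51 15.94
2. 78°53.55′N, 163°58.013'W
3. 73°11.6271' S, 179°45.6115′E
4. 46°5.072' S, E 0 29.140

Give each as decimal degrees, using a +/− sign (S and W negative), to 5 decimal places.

1. 8.85995, 51.26567
2. 78.89250, -163.96688
3. -73.19379, 179.76019
4. -46.08453, 0.48567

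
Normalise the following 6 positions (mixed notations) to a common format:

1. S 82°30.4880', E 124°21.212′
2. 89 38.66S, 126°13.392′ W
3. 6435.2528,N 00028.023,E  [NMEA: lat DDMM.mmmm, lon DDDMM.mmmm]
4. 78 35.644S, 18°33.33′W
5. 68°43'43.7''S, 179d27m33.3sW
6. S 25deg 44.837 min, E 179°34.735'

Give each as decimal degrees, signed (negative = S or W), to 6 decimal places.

1. -82.508133, 124.353533
2. -89.644333, -126.223200
3. 64.587547, 0.467050
4. -78.594067, -18.555500
5. -68.728806, -179.459250
6. -25.747283, 179.578917

Point 1:
  φ: 30.488′ = 0.508133°; total 82.5081333
  hemisphere S, so the sign is −
  λ: 124 + 21.212/60 = 124.3535333
  E → positive
Point 2:
  φ: 38.66′ = 0.644333°; total 89.6443333
  S → negative
  Longitude: 126 + 13.392/60 = 126.2232000
  hemisphere W, so the sign is −
Point 3:
  Lat: split at 2 digits → 64° and 35.2528′; 64 + 35.2528/60 = 64.5875467
  N ⇒ keep positive
  λ: degrees = first 3 digits = 0, minutes = 28.023; 0 + 28.023/60 = 0.4670500
  E → positive
Point 4:
  φ: 78 + 35.644/60 = 78.5940667
  S ⇒ negate
  Longitude: 33.33′ = 0.555500°; total 18.5555000
  W ⇒ negate
Point 5:
  Latitude: 68° + 43/60 + 43.7/3600 = 68 + 0.716667 + 0.012139 = 68.7288056
  S ⇒ negate
  Longitude: 179 + 27/60 + 33.3/3600 = 179.4592500
  W ⇒ negate
Point 6:
  φ: 25 + 44.837/60 = 25.7472833
  S ⇒ negate
  Lon: 179 + 34.735/60 = 179.5789167
  E ⇒ keep positive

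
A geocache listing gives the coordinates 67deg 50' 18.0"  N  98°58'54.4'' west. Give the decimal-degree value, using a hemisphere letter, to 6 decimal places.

67.838333° N, 98.981778° W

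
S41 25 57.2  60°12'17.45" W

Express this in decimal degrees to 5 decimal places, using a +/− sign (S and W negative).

Latitude: 41 + 25/60 + 57.2/3600 = 41.432556
hemisphere S, so the sign is −
Lon: 12′ + 17.45″ = 12.29083′; 60 + 12.29083/60 = 60.204847
hemisphere W, so the sign is −

-41.43256, -60.20485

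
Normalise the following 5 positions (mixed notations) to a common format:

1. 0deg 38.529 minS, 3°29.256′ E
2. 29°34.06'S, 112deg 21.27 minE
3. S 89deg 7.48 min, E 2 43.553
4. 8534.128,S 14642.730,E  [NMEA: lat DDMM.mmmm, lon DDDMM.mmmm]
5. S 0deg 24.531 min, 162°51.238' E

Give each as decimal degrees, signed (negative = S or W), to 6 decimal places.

1. -0.642150, 3.487600
2. -29.567667, 112.354500
3. -89.124667, 2.725883
4. -85.568800, 146.712167
5. -0.408850, 162.853967

Point 1:
  φ: 38.529′ = 0.642150°; total 0.6421500
  S → negative
  Longitude: 3 + 29.256/60 = 3.4876000
  E ⇒ keep positive
Point 2:
  Lat: 29 + 34.06/60 = 29.5676667
  S ⇒ negate
  λ: 21.27′ = 0.354500°; total 112.3545000
  E → positive
Point 3:
  Latitude: 89 + 7.48/60 = 89.1246667
  S ⇒ negate
  Lon: 2 + 43.553/60 = 2.7258833
  E ⇒ keep positive
Point 4:
  Lat: split at 2 digits → 85° and 34.128′; 85 + 34.128/60 = 85.5688000
  S → negative
  Lon: degrees = first 3 digits = 146, minutes = 42.73; 146 + 42.73/60 = 146.7121667
  E → positive
Point 5:
  Latitude: 24.531′ = 0.408850°; total 0.4088500
  S → negative
  Longitude: 162 + 51.238/60 = 162.8539667
  E ⇒ keep positive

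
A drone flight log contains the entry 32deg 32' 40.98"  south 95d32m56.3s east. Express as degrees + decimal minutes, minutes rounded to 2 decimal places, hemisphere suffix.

Lat: 32 + 40.98/60 = 32.6830′
Lon: 32 + 56.3/60 = 32.9383′

32° 32.68′ S, 95° 32.94′ E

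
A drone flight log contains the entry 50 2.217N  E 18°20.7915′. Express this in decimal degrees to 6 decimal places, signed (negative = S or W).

Lat: 50 + 2.217/60 = 50.0369500
N ⇒ keep positive
Lon: 20.7915′ = 0.346525°; total 18.3465250
E ⇒ keep positive

50.036950, 18.346525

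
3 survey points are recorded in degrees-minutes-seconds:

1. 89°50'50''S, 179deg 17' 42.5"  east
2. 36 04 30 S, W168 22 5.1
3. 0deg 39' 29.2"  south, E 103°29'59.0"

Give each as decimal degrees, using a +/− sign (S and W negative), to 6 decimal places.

1. -89.847222, 179.295139
2. -36.075000, -168.368083
3. -0.658111, 103.499722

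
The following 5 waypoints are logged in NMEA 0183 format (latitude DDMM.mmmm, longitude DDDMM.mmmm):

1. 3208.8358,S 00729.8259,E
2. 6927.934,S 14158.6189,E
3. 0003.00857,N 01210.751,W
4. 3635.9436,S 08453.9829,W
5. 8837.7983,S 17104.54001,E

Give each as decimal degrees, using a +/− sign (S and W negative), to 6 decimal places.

Point 1:
  Lat: split at 2 digits → 32° and 8.8358′; 32 + 8.8358/60 = 32.1472633
  S ⇒ negate
  Lon: degrees = first 3 digits = 7, minutes = 29.8259; 7 + 29.8259/60 = 7.4970983
  E → positive
Point 2:
  Lat: degrees = first 2 digits = 69, minutes = 27.934; 69 + 27.934/60 = 69.4655667
  S → negative
  λ: split at 3 digits → 141° and 58.6189′; 141 + 58.6189/60 = 141.9769817
  E → positive
Point 3:
  Lat: degrees = first 2 digits = 0, minutes = 3.00857; 0 + 3.00857/60 = 0.0501428
  N ⇒ keep positive
  Longitude: split at 3 digits → 012° and 10.751′; 12 + 10.751/60 = 12.1791833
  W → negative
Point 4:
  φ: split at 2 digits → 36° and 35.9436′; 36 + 35.9436/60 = 36.5990600
  S → negative
  Lon: degrees = first 3 digits = 84, minutes = 53.9829; 84 + 53.9829/60 = 84.8997150
  W → negative
Point 5:
  φ: degrees = first 2 digits = 88, minutes = 37.7983; 88 + 37.7983/60 = 88.6299717
  S ⇒ negate
  Longitude: degrees = first 3 digits = 171, minutes = 4.54001; 171 + 4.54001/60 = 171.0756668
  E → positive

1. -32.147263, 7.497098
2. -69.465567, 141.976982
3. 0.050143, -12.179183
4. -36.599060, -84.899715
5. -88.629972, 171.075667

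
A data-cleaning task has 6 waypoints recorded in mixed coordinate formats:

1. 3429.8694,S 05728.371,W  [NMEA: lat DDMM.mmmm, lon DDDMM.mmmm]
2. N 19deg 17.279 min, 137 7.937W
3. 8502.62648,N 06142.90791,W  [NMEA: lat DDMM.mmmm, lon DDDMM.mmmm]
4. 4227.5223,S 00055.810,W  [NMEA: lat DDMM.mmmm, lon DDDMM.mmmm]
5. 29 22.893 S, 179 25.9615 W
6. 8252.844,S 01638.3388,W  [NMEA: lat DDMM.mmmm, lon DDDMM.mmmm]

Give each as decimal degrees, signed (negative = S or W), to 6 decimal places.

1. -34.497823, -57.472850
2. 19.287983, -137.132283
3. 85.043775, -61.715132
4. -42.458705, -0.930167
5. -29.381550, -179.432692
6. -82.880733, -16.638980

Point 1:
  Latitude: degrees = first 2 digits = 34, minutes = 29.8694; 34 + 29.8694/60 = 34.4978233
  S ⇒ negate
  Lon: split at 3 digits → 057° and 28.371′; 57 + 28.371/60 = 57.4728500
  hemisphere W, so the sign is −
Point 2:
  φ: 17.279′ = 0.287983°; total 19.2879833
  N → positive
  Lon: 137 + 7.937/60 = 137.1322833
  W ⇒ negate
Point 3:
  Lat: split at 2 digits → 85° and 2.62648′; 85 + 2.62648/60 = 85.0437747
  N → positive
  Longitude: degrees = first 3 digits = 61, minutes = 42.90791; 61 + 42.90791/60 = 61.7151318
  W → negative
Point 4:
  Lat: split at 2 digits → 42° and 27.5223′; 42 + 27.5223/60 = 42.4587050
  hemisphere S, so the sign is −
  Lon: split at 3 digits → 000° and 55.81′; 0 + 55.81/60 = 0.9301667
  hemisphere W, so the sign is −
Point 5:
  φ: 29 + 22.893/60 = 29.3815500
  S → negative
  λ: 25.9615′ = 0.432692°; total 179.4326917
  W → negative
Point 6:
  Lat: degrees = first 2 digits = 82, minutes = 52.844; 82 + 52.844/60 = 82.8807333
  hemisphere S, so the sign is −
  Lon: degrees = first 3 digits = 16, minutes = 38.3388; 16 + 38.3388/60 = 16.6389800
  W → negative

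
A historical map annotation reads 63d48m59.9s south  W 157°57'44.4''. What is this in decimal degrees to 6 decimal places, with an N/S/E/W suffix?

φ: 48′ + 59.9″ = 48.99833′; 63 + 48.99833/60 = 63.8166389
Lon: 157 + 57/60 + 44.4/3600 = 157.9623333

63.816639° S, 157.962333° W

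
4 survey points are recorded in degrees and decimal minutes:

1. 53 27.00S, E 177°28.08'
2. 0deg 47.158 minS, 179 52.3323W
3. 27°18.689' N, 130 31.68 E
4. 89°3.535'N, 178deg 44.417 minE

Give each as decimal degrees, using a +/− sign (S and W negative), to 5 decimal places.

1. -53.45000, 177.46800
2. -0.78597, -179.87221
3. 27.31148, 130.52800
4. 89.05892, 178.74028

Point 1:
  Latitude: 27′ = 0.450000°; total 53.450000
  S → negative
  λ: 177 + 28.08/60 = 177.468000
  E ⇒ keep positive
Point 2:
  φ: 0 + 47.158/60 = 0.785967
  S ⇒ negate
  Longitude: 52.3323′ = 0.872205°; total 179.872205
  W → negative
Point 3:
  φ: 18.689′ = 0.311483°; total 27.311483
  N → positive
  Lon: 31.68′ = 0.528000°; total 130.528000
  E → positive
Point 4:
  Lat: 89 + 3.535/60 = 89.058917
  N ⇒ keep positive
  λ: 44.417′ = 0.740283°; total 178.740283
  E ⇒ keep positive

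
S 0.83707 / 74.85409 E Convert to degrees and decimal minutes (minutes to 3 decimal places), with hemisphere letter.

φ: fractional part 0.837070 → 50.22420 minutes
Lon: 74° + 0.854090 × 60 = 74° 51.24540′

0° 50.224′ S, 74° 51.245′ E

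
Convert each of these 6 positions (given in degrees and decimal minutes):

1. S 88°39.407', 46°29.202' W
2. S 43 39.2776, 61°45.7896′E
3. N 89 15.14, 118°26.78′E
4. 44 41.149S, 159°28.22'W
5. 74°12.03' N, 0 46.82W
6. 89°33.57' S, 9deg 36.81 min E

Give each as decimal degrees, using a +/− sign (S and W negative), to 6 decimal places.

1. -88.656783, -46.486700
2. -43.654627, 61.763160
3. 89.252333, 118.446333
4. -44.685817, -159.470333
5. 74.200500, -0.780333
6. -89.559500, 9.613500

Point 1:
  Lat: 39.407′ = 0.656783°; total 88.6567833
  hemisphere S, so the sign is −
  λ: 46 + 29.202/60 = 46.4867000
  W → negative
Point 2:
  Lat: 43 + 39.2776/60 = 43.6546267
  hemisphere S, so the sign is −
  Lon: 45.7896′ = 0.763160°; total 61.7631600
  E → positive
Point 3:
  φ: 89 + 15.14/60 = 89.2523333
  N → positive
  Longitude: 118 + 26.78/60 = 118.4463333
  E ⇒ keep positive
Point 4:
  Latitude: 41.149′ = 0.685817°; total 44.6858167
  S → negative
  Lon: 159 + 28.22/60 = 159.4703333
  W ⇒ negate
Point 5:
  φ: 74 + 12.03/60 = 74.2005000
  N ⇒ keep positive
  Longitude: 0 + 46.82/60 = 0.7803333
  W → negative
Point 6:
  Lat: 33.57′ = 0.559500°; total 89.5595000
  S → negative
  Lon: 9 + 36.81/60 = 9.6135000
  E → positive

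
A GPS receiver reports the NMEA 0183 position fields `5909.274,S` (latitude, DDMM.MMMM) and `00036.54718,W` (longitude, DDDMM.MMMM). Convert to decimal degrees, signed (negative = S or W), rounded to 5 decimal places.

φ: degrees = first 2 digits = 59, minutes = 9.274; 59 + 9.274/60 = 59.154567
hemisphere S, so the sign is −
Longitude: degrees = first 3 digits = 0, minutes = 36.54718; 0 + 36.54718/60 = 0.609120
W ⇒ negate

-59.15457, -0.60912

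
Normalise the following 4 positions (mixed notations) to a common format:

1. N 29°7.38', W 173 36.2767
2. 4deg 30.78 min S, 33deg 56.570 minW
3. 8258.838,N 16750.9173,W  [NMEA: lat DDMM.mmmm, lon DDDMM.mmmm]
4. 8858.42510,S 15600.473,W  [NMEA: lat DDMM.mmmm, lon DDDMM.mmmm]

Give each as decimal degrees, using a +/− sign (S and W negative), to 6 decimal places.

Point 1:
  Lat: 7.38′ = 0.123000°; total 29.1230000
  N ⇒ keep positive
  Lon: 36.2767′ = 0.604612°; total 173.6046117
  hemisphere W, so the sign is −
Point 2:
  Latitude: 30.78′ = 0.513000°; total 4.5130000
  hemisphere S, so the sign is −
  λ: 33 + 56.57/60 = 33.9428333
  W → negative
Point 3:
  Lat: degrees = first 2 digits = 82, minutes = 58.838; 82 + 58.838/60 = 82.9806333
  N ⇒ keep positive
  Lon: degrees = first 3 digits = 167, minutes = 50.9173; 167 + 50.9173/60 = 167.8486217
  W → negative
Point 4:
  Latitude: degrees = first 2 digits = 88, minutes = 58.4251; 88 + 58.4251/60 = 88.9737517
  S ⇒ negate
  Longitude: split at 3 digits → 156° and 0.473′; 156 + 0.473/60 = 156.0078833
  W → negative

1. 29.123000, -173.604612
2. -4.513000, -33.942833
3. 82.980633, -167.848622
4. -88.973752, -156.007883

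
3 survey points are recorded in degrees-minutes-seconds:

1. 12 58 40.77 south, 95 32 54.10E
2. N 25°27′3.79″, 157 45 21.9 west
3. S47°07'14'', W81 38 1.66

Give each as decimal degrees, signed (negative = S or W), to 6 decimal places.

1. -12.977992, 95.548361
2. 25.451053, -157.756083
3. -47.120556, -81.633794

Point 1:
  Lat: 12 + 58/60 + 40.77/3600 = 12.9779917
  S → negative
  λ: 95 + 32/60 + 54.1/3600 = 95.5483611
  E ⇒ keep positive
Point 2:
  Lat: 27′ + 3.79″ = 27.06317′; 25 + 27.06317/60 = 25.4510528
  N ⇒ keep positive
  Longitude: 157° + 45/60 + 21.9/3600 = 157 + 0.750000 + 0.006083 = 157.7560833
  hemisphere W, so the sign is −
Point 3:
  Latitude: 7′ + 14″ = 7.23333′; 47 + 7.23333/60 = 47.1205556
  S → negative
  Lon: 81° + 38/60 + 1.66/3600 = 81 + 0.633333 + 0.000461 = 81.6337944
  W ⇒ negate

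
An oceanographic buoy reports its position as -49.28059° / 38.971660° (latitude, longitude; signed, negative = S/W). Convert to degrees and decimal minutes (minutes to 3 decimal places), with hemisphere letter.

49° 16.835′ S, 38° 58.300′ E

Latitude is negative → S; |value| = 49.280590
Lat: 49° + 0.280590 × 60 = 49° 16.83540′
Longitude: minutes = (38.971660 − 38) × 60 = 58.29960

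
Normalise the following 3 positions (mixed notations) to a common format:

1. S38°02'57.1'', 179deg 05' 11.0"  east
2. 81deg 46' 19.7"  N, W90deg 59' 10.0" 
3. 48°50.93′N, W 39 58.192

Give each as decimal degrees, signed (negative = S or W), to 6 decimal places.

Point 1:
  φ: 38° + 2/60 + 57.1/3600 = 38 + 0.033333 + 0.015861 = 38.0491944
  S ⇒ negate
  Longitude: 5′ + 11″ = 5.18333′; 179 + 5.18333/60 = 179.0863889
  E → positive
Point 2:
  Lat: 46′ + 19.7″ = 46.32833′; 81 + 46.32833/60 = 81.7721389
  N ⇒ keep positive
  Lon: 90 + 59/60 + 10/3600 = 90.9861111
  W → negative
Point 3:
  Lat: 50.93′ = 0.848833°; total 48.8488333
  N → positive
  Lon: 58.192′ = 0.969867°; total 39.9698667
  W ⇒ negate

1. -38.049194, 179.086389
2. 81.772139, -90.986111
3. 48.848833, -39.969867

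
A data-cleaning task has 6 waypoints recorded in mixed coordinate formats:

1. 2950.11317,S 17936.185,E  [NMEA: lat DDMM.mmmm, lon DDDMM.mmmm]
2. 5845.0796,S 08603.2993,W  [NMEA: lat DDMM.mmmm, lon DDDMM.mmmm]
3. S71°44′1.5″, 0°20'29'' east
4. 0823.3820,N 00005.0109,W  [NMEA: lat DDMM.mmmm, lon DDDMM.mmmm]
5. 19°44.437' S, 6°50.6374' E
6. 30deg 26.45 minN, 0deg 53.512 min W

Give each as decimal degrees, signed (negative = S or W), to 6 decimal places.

1. -29.835220, 179.603083
2. -58.751327, -86.054988
3. -71.733750, 0.341389
4. 8.389700, -0.083515
5. -19.740617, 6.843957
6. 30.440833, -0.891867

Point 1:
  Latitude: degrees = first 2 digits = 29, minutes = 50.11317; 29 + 50.11317/60 = 29.8352195
  hemisphere S, so the sign is −
  Longitude: degrees = first 3 digits = 179, minutes = 36.185; 179 + 36.185/60 = 179.6030833
  E ⇒ keep positive
Point 2:
  Lat: degrees = first 2 digits = 58, minutes = 45.0796; 58 + 45.0796/60 = 58.7513267
  S ⇒ negate
  Longitude: split at 3 digits → 086° and 3.2993′; 86 + 3.2993/60 = 86.0549883
  W → negative
Point 3:
  Lat: 44′ + 1.5″ = 44.02500′; 71 + 44.02500/60 = 71.7337500
  S → negative
  Longitude: 0° + 20/60 + 29/3600 = 0 + 0.333333 + 0.008056 = 0.3413889
  E ⇒ keep positive
Point 4:
  Latitude: split at 2 digits → 08° and 23.382′; 8 + 23.382/60 = 8.3897000
  N ⇒ keep positive
  Longitude: split at 3 digits → 000° and 5.0109′; 0 + 5.0109/60 = 0.0835150
  W → negative
Point 5:
  Latitude: 44.437′ = 0.740617°; total 19.7406167
  S → negative
  Lon: 6 + 50.6374/60 = 6.8439567
  E → positive
Point 6:
  Latitude: 26.45′ = 0.440833°; total 30.4408333
  N → positive
  Longitude: 53.512′ = 0.891867°; total 0.8918667
  W → negative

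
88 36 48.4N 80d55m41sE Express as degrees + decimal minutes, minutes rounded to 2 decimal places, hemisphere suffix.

φ: 36 + 48.4/60 = 36.8067′
Longitude: seconds/60 = 0.68333; minutes = 55 + 0.68333 = 55.6833

88° 36.81′ N, 80° 55.68′ E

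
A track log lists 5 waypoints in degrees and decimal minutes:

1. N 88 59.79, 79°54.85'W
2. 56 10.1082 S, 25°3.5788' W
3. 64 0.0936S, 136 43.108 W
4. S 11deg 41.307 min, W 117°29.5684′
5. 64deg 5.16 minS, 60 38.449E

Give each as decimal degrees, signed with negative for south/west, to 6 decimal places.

Point 1:
  Latitude: 59.79′ = 0.996500°; total 88.9965000
  N ⇒ keep positive
  λ: 79 + 54.85/60 = 79.9141667
  W ⇒ negate
Point 2:
  Lat: 56 + 10.1082/60 = 56.1684700
  S ⇒ negate
  Longitude: 25 + 3.5788/60 = 25.0596467
  W ⇒ negate
Point 3:
  Latitude: 64 + 0.0936/60 = 64.0015600
  S → negative
  Longitude: 136 + 43.108/60 = 136.7184667
  hemisphere W, so the sign is −
Point 4:
  Latitude: 11 + 41.307/60 = 11.6884500
  S → negative
  Longitude: 117 + 29.5684/60 = 117.4928067
  W ⇒ negate
Point 5:
  φ: 5.16′ = 0.086000°; total 64.0860000
  hemisphere S, so the sign is −
  λ: 60 + 38.449/60 = 60.6408167
  E → positive

1. 88.996500, -79.914167
2. -56.168470, -25.059647
3. -64.001560, -136.718467
4. -11.688450, -117.492807
5. -64.086000, 60.640817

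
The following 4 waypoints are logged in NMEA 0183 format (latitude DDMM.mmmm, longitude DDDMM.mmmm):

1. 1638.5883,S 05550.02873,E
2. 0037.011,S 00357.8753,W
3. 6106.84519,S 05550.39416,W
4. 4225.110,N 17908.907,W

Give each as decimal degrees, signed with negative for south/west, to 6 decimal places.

1. -16.643138, 55.833812
2. -0.616850, -3.964588
3. -61.114087, -55.839903
4. 42.418500, -179.148450

Point 1:
  Lat: degrees = first 2 digits = 16, minutes = 38.5883; 16 + 38.5883/60 = 16.6431383
  hemisphere S, so the sign is −
  λ: split at 3 digits → 055° and 50.02873′; 55 + 50.02873/60 = 55.8338122
  E → positive
Point 2:
  φ: split at 2 digits → 00° and 37.011′; 0 + 37.011/60 = 0.6168500
  S ⇒ negate
  Lon: degrees = first 3 digits = 3, minutes = 57.8753; 3 + 57.8753/60 = 3.9645883
  hemisphere W, so the sign is −
Point 3:
  Lat: split at 2 digits → 61° and 6.84519′; 61 + 6.84519/60 = 61.1140865
  hemisphere S, so the sign is −
  Longitude: degrees = first 3 digits = 55, minutes = 50.39416; 55 + 50.39416/60 = 55.8399027
  W → negative
Point 4:
  φ: split at 2 digits → 42° and 25.11′; 42 + 25.11/60 = 42.4185000
  N → positive
  λ: degrees = first 3 digits = 179, minutes = 8.907; 179 + 8.907/60 = 179.1484500
  W ⇒ negate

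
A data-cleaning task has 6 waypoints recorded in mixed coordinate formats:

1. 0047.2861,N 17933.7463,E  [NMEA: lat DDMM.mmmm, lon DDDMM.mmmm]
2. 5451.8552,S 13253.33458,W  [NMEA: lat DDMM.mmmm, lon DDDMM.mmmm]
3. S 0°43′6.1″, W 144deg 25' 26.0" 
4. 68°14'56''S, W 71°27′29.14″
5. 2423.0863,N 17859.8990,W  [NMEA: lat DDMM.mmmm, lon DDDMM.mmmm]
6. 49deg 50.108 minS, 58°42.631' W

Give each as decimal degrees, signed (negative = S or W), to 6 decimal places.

1. 0.788102, 179.562438
2. -54.864253, -132.888910
3. -0.718361, -144.423889
4. -68.248889, -71.458094
5. 24.384772, -178.998317
6. -49.835133, -58.710517

Point 1:
  φ: split at 2 digits → 00° and 47.2861′; 0 + 47.2861/60 = 0.7881017
  N ⇒ keep positive
  Longitude: degrees = first 3 digits = 179, minutes = 33.7463; 179 + 33.7463/60 = 179.5624383
  E → positive
Point 2:
  Lat: degrees = first 2 digits = 54, minutes = 51.8552; 54 + 51.8552/60 = 54.8642533
  hemisphere S, so the sign is −
  λ: degrees = first 3 digits = 132, minutes = 53.33458; 132 + 53.33458/60 = 132.8889097
  W ⇒ negate
Point 3:
  Latitude: 0° + 43/60 + 6.1/3600 = 0 + 0.716667 + 0.001694 = 0.7183611
  hemisphere S, so the sign is −
  λ: 144° + 25/60 + 26/3600 = 144 + 0.416667 + 0.007222 = 144.4238889
  W ⇒ negate
Point 4:
  φ: 68 + 14/60 + 56/3600 = 68.2488889
  S → negative
  Longitude: 27′ + 29.14″ = 27.48567′; 71 + 27.48567/60 = 71.4580944
  W ⇒ negate
Point 5:
  φ: degrees = first 2 digits = 24, minutes = 23.0863; 24 + 23.0863/60 = 24.3847717
  N ⇒ keep positive
  λ: degrees = first 3 digits = 178, minutes = 59.899; 178 + 59.899/60 = 178.9983167
  W ⇒ negate
Point 6:
  Lat: 49 + 50.108/60 = 49.8351333
  S ⇒ negate
  Longitude: 58 + 42.631/60 = 58.7105167
  W ⇒ negate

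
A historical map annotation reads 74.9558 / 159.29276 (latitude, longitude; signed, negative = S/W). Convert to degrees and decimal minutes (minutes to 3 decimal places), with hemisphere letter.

φ: minutes = (74.955800 − 74) × 60 = 57.34800
Longitude: 159° + 0.292760 × 60 = 159° 17.56560′

74° 57.348′ N, 159° 17.566′ E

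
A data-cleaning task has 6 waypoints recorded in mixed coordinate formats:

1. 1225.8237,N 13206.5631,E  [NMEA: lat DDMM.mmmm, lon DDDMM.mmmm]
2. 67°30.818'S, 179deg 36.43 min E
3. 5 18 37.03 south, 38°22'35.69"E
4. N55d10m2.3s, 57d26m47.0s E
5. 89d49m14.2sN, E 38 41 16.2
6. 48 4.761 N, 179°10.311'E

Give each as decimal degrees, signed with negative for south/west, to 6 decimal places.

Point 1:
  Lat: degrees = first 2 digits = 12, minutes = 25.8237; 12 + 25.8237/60 = 12.4303950
  N ⇒ keep positive
  Longitude: degrees = first 3 digits = 132, minutes = 6.5631; 132 + 6.5631/60 = 132.1093850
  E → positive
Point 2:
  φ: 67 + 30.818/60 = 67.5136333
  S ⇒ negate
  Longitude: 36.43′ = 0.607167°; total 179.6071667
  E → positive
Point 3:
  φ: 5° + 18/60 + 37.03/3600 = 5 + 0.300000 + 0.010286 = 5.3102861
  S → negative
  Lon: 38 + 22/60 + 35.69/3600 = 38.3765806
  E ⇒ keep positive
Point 4:
  Lat: 55 + 10/60 + 2.3/3600 = 55.1673056
  N → positive
  λ: 57 + 26/60 + 47/3600 = 57.4463889
  E ⇒ keep positive
Point 5:
  Lat: 89 + 49/60 + 14.2/3600 = 89.8206111
  N → positive
  Lon: 38° + 41/60 + 16.2/3600 = 38 + 0.683333 + 0.004500 = 38.6878333
  E → positive
Point 6:
  φ: 48 + 4.761/60 = 48.0793500
  N ⇒ keep positive
  Longitude: 179 + 10.311/60 = 179.1718500
  E → positive

1. 12.430395, 132.109385
2. -67.513633, 179.607167
3. -5.310286, 38.376581
4. 55.167306, 57.446389
5. 89.820611, 38.687833
6. 48.079350, 179.171850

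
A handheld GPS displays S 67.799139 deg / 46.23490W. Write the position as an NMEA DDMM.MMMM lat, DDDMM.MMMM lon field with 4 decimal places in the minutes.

Latitude: minutes = (67.799139 − 67) × 60 = 47.948340
Longitude: fractional part 0.234900 → 14.094000 minutes

6747.9483,S / 04614.0940,W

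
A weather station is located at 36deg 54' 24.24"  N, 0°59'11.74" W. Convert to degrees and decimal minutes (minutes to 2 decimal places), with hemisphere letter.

36° 54.40′ N, 0° 59.20′ W

φ: 54 + 24.24/60 = 54.4040′
Lon: 59 + 11.74/60 = 59.1957′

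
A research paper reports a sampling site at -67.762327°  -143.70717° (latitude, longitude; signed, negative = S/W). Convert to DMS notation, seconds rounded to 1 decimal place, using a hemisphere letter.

67°45′44.4″ S, 143°42′25.8″ W

Latitude is negative → S; |value| = 67.762327
Lat: 0.762327° → 45.73962′; 0.73962 × 60 = 44.377″
Longitude is negative → W; |value| = 143.707170
Lon: 0.707170° → 42.43020′; 0.43020 × 60 = 25.812″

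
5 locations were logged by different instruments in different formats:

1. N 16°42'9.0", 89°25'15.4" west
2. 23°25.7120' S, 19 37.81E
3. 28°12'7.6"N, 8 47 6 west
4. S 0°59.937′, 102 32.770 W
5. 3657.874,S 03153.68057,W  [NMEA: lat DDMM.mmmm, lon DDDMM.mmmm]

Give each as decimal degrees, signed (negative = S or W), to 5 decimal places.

Point 1:
  Latitude: 16 + 42/60 + 9/3600 = 16.702500
  N → positive
  Lon: 25′ + 15.4″ = 25.25667′; 89 + 25.25667/60 = 89.420944
  hemisphere W, so the sign is −
Point 2:
  Lat: 25.712′ = 0.428533°; total 23.428533
  hemisphere S, so the sign is −
  λ: 19 + 37.81/60 = 19.630167
  E ⇒ keep positive
Point 3:
  φ: 28 + 12/60 + 7.6/3600 = 28.202111
  N ⇒ keep positive
  λ: 8 + 47/60 + 6/3600 = 8.785000
  hemisphere W, so the sign is −
Point 4:
  φ: 0 + 59.937/60 = 0.998950
  S ⇒ negate
  Lon: 32.77′ = 0.546167°; total 102.546167
  hemisphere W, so the sign is −
Point 5:
  Latitude: split at 2 digits → 36° and 57.874′; 36 + 57.874/60 = 36.964567
  S ⇒ negate
  λ: split at 3 digits → 031° and 53.68057′; 31 + 53.68057/60 = 31.894676
  hemisphere W, so the sign is −

1. 16.70250, -89.42094
2. -23.42853, 19.63017
3. 28.20211, -8.78500
4. -0.99895, -102.54617
5. -36.96457, -31.89468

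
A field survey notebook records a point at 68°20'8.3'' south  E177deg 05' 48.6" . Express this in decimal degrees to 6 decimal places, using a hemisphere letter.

68.335639° S, 177.096833° E

φ: 68 + 20/60 + 8.3/3600 = 68.3356389
Longitude: 177 + 5/60 + 48.6/3600 = 177.0968333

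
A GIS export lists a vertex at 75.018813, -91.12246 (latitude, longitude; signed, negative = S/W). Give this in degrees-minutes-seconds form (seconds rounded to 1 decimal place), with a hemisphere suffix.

75°01′7.7″ N, 91°07′20.9″ W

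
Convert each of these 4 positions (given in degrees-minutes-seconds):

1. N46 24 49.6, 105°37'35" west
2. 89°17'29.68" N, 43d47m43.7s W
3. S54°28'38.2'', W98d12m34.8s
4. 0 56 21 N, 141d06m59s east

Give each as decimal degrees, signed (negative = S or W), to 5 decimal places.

Point 1:
  Latitude: 46 + 24/60 + 49.6/3600 = 46.413778
  N ⇒ keep positive
  λ: 37′ + 35″ = 37.58333′; 105 + 37.58333/60 = 105.626389
  W → negative
Point 2:
  Latitude: 89 + 17/60 + 29.68/3600 = 89.291578
  N → positive
  Longitude: 43° + 47/60 + 43.7/3600 = 43 + 0.783333 + 0.012139 = 43.795472
  W → negative
Point 3:
  Latitude: 54 + 28/60 + 38.2/3600 = 54.477278
  hemisphere S, so the sign is −
  Longitude: 98° + 12/60 + 34.8/3600 = 98 + 0.200000 + 0.009667 = 98.209667
  hemisphere W, so the sign is −
Point 4:
  Lat: 0° + 56/60 + 21/3600 = 0 + 0.933333 + 0.005833 = 0.939167
  N ⇒ keep positive
  Lon: 141 + 6/60 + 59/3600 = 141.116389
  E → positive

1. 46.41378, -105.62639
2. 89.29158, -43.79547
3. -54.47728, -98.20967
4. 0.93917, 141.11639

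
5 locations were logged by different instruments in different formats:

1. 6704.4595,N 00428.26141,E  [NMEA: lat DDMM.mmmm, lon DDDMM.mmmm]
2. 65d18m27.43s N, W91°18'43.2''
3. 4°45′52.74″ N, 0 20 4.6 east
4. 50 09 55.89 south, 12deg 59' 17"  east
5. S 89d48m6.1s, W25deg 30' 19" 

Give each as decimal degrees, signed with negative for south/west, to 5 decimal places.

1. 67.07433, 4.47102
2. 65.30762, -91.31200
3. 4.76465, 0.33461
4. -50.16553, 12.98806
5. -89.80169, -25.50528

Point 1:
  Lat: degrees = first 2 digits = 67, minutes = 4.4595; 67 + 4.4595/60 = 67.074325
  N → positive
  Longitude: degrees = first 3 digits = 4, minutes = 28.26141; 4 + 28.26141/60 = 4.471024
  E → positive
Point 2:
  φ: 18′ + 27.43″ = 18.45717′; 65 + 18.45717/60 = 65.307619
  N ⇒ keep positive
  Lon: 18′ + 43.2″ = 18.72000′; 91 + 18.72000/60 = 91.312000
  W ⇒ negate
Point 3:
  Latitude: 4 + 45/60 + 52.74/3600 = 4.764650
  N → positive
  Longitude: 0 + 20/60 + 4.6/3600 = 0.334611
  E ⇒ keep positive
Point 4:
  φ: 9′ + 55.89″ = 9.93150′; 50 + 9.93150/60 = 50.165525
  hemisphere S, so the sign is −
  Longitude: 59′ + 17″ = 59.28333′; 12 + 59.28333/60 = 12.988056
  E → positive
Point 5:
  Lat: 89 + 48/60 + 6.1/3600 = 89.801694
  S → negative
  λ: 30′ + 19″ = 30.31667′; 25 + 30.31667/60 = 25.505278
  W → negative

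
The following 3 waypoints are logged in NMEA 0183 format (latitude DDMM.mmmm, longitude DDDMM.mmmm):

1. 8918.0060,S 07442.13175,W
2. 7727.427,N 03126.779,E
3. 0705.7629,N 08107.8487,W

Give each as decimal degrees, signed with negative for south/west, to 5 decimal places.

Point 1:
  Latitude: split at 2 digits → 89° and 18.006′; 89 + 18.006/60 = 89.300100
  S → negative
  Longitude: degrees = first 3 digits = 74, minutes = 42.13175; 74 + 42.13175/60 = 74.702196
  hemisphere W, so the sign is −
Point 2:
  φ: split at 2 digits → 77° and 27.427′; 77 + 27.427/60 = 77.457117
  N → positive
  λ: split at 3 digits → 031° and 26.779′; 31 + 26.779/60 = 31.446317
  E → positive
Point 3:
  Lat: split at 2 digits → 07° and 5.7629′; 7 + 5.7629/60 = 7.096048
  N ⇒ keep positive
  Lon: split at 3 digits → 081° and 7.8487′; 81 + 7.8487/60 = 81.130812
  W → negative

1. -89.30010, -74.70220
2. 77.45712, 31.44632
3. 7.09605, -81.13081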